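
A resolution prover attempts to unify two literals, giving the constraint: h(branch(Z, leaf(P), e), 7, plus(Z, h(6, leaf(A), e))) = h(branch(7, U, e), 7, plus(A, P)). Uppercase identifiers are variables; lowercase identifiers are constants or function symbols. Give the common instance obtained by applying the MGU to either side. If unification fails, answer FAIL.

h(branch(7, leaf(h(6, leaf(7), e)), e), 7, plus(7, h(6, leaf(7), e)))

Decompose h/3: branch(Z, leaf(P), e) = branch(7, U, e),  7 = 7,  plus(Z, h(6, leaf(A), e)) = plus(A, P).
Decompose branch/3: Z = 7,  leaf(P) = U,  e = e.
Bind Z := 7; substituting into the one remaining equation that mentions Z gives: plus(7, h(6, leaf(A), e)) = plus(A, P).
Bind U := leaf(P); no other remaining equation mentions U.
Delete trivial equation e = e.
Delete trivial equation 7 = 7.
Decompose plus/2: 7 = A,  h(6, leaf(A), e) = P.
Bind A := 7; substituting into the remaining equation gives: h(6, leaf(7), e) = P.
Bind P := h(6, leaf(7), e). Substituting into the earlier binding gives U := leaf(h(6, leaf(7), e)).
Applying the MGU to either side gives h(branch(7, leaf(h(6, leaf(7), e)), e), 7, plus(7, h(6, leaf(7), e))).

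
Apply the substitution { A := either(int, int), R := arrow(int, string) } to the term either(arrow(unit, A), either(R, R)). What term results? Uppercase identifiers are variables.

either(arrow(unit, either(int, int)), either(arrow(int, string), arrow(int, string)))

Replace each occurrence of A with either(int, int).
Replace each occurrence of R with arrow(int, string).
Result: either(arrow(unit, either(int, int)), either(arrow(int, string), arrow(int, string))).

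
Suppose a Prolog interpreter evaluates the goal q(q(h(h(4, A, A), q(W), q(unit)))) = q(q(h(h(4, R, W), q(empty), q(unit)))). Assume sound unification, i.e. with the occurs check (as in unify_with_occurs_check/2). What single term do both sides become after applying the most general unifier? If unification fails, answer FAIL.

Decompose q/1: q(h(h(4, A, A), q(W), q(unit))) = q(h(h(4, R, W), q(empty), q(unit))).
Decompose q/1: h(h(4, A, A), q(W), q(unit)) = h(h(4, R, W), q(empty), q(unit)).
Decompose h/3: h(4, A, A) = h(4, R, W),  q(W) = q(empty),  q(unit) = q(unit).
Decompose h/3: 4 = 4,  A = R,  A = W.
Delete trivial equation 4 = 4.
Bind A := R; substituting into the one remaining equation that mentions A gives: R = W.
Bind R := W; no other remaining equation mentions R. Substituting into the earlier binding gives A := W.
Decompose q/1: W = empty.
Bind W := empty; no other remaining equation mentions W. Substituting into the earlier bindings gives A := empty, R := empty.
Delete trivial equation q(unit) = q(unit).
Applying the MGU to either side gives q(q(h(h(4, empty, empty), q(empty), q(unit)))).

q(q(h(h(4, empty, empty), q(empty), q(unit))))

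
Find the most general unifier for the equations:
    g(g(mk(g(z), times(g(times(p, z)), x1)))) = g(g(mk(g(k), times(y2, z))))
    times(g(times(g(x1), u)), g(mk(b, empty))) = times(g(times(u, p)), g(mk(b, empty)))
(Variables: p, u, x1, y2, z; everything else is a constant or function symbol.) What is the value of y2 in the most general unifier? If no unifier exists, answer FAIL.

g(times(g(k), k))

Decompose g/1: g(mk(g(z), times(g(times(p, z)), x1))) = g(mk(g(k), times(y2, z))).
Decompose g/1: mk(g(z), times(g(times(p, z)), x1)) = mk(g(k), times(y2, z)).
Decompose mk/2: g(z) = g(k),  times(g(times(p, z)), x1) = times(y2, z).
Decompose g/1: z = k.
Bind z := k; substituting into the one remaining equation that mentions z gives: times(g(times(p, k)), x1) = times(y2, k).
Decompose times/2: g(times(p, k)) = y2,  x1 = k.
Bind y2 := g(times(p, k)); no other remaining equation mentions y2.
Bind x1 := k; substituting into the remaining equation gives: times(g(times(g(k), u)), g(mk(b, empty))) = times(g(times(u, p)), g(mk(b, empty))).
Decompose times/2: g(times(g(k), u)) = g(times(u, p)),  g(mk(b, empty)) = g(mk(b, empty)).
Decompose g/1: times(g(k), u) = times(u, p).
Decompose times/2: g(k) = u,  u = p.
Bind u := g(k); substituting into the one remaining equation that mentions u gives: g(k) = p.
Bind p := g(k); no other remaining equation mentions p. Substituting into the earlier binding gives y2 := g(times(g(k), k)).
Delete trivial equation g(mk(b, empty)) = g(mk(b, empty)).
MGU = { z := k, y2 := g(times(g(k), k)), x1 := k, u := g(k), p := g(k) }, so y2 := g(times(g(k), k)).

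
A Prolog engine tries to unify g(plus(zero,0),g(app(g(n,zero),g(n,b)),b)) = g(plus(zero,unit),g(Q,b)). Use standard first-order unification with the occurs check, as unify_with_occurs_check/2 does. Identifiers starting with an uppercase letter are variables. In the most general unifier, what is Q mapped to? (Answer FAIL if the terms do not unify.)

FAIL

Decompose g/2: plus(zero,0) = plus(zero,unit),  g(app(g(n,zero),g(n,b)),b) = g(Q,b).
Decompose plus/2: zero = zero,  0 = unit.
Delete trivial equation zero = zero.
Clash: constants 0 and unit differ; no unifier exists.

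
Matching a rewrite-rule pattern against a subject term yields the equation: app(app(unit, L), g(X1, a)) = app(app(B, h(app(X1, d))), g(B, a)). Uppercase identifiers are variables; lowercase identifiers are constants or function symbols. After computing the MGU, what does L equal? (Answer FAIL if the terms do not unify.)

h(app(unit, d))

Decompose app/2: app(unit, L) = app(B, h(app(X1, d))),  g(X1, a) = g(B, a).
Decompose app/2: unit = B,  L = h(app(X1, d)).
Bind B := unit; substituting into the one remaining equation that mentions B gives: g(X1, a) = g(unit, a).
Bind L := h(app(X1, d)); no other remaining equation mentions L.
Decompose g/2: X1 = unit,  a = a.
Bind X1 := unit; no other remaining equation mentions X1. Substituting into the earlier binding gives L := h(app(unit, d)).
Delete trivial equation a = a.
MGU = { B -> unit, L -> h(app(unit, d)), X1 -> unit }, so L -> h(app(unit, d)).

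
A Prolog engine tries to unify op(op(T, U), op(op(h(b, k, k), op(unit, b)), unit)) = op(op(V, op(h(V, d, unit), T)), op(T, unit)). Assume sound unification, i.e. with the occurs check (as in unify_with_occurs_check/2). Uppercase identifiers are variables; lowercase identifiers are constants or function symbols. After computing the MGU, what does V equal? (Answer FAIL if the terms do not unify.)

Decompose op/2: op(T, U) = op(V, op(h(V, d, unit), T)),  op(op(h(b, k, k), op(unit, b)), unit) = op(T, unit).
Decompose op/2: T = V,  U = op(h(V, d, unit), T).
Bind T := V; substituting into the remaining equations gives: U = op(h(V, d, unit), V),  op(op(h(b, k, k), op(unit, b)), unit) = op(V, unit).
Bind U := op(h(V, d, unit), V); no other remaining equation mentions U.
Decompose op/2: op(h(b, k, k), op(unit, b)) = V,  unit = unit.
Bind V := op(h(b, k, k), op(unit, b)); no other remaining equation mentions V. Substituting into the earlier bindings gives T := op(h(b, k, k), op(unit, b)), U := op(h(op(h(b, k, k), op(unit, b)), d, unit), op(h(b, k, k), op(unit, b))).
Delete trivial equation unit = unit.
MGU = { T = op(h(b, k, k), op(unit, b)), U = op(h(op(h(b, k, k), op(unit, b)), d, unit), op(h(b, k, k), op(unit, b))), V = op(h(b, k, k), op(unit, b)) }, so V = op(h(b, k, k), op(unit, b)).

op(h(b, k, k), op(unit, b))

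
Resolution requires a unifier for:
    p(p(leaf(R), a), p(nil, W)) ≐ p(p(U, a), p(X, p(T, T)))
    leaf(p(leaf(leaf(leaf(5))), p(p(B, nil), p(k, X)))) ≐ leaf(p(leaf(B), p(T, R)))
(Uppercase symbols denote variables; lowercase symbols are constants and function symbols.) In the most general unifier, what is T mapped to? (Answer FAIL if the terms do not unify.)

Decompose p/2: p(leaf(R), a) ≐ p(U, a),  p(nil, W) ≐ p(X, p(T, T)).
Decompose p/2: leaf(R) ≐ U,  a ≐ a.
Bind U := leaf(R); no other remaining equation mentions U.
Delete trivial equation a ≐ a.
Decompose p/2: nil ≐ X,  W ≐ p(T, T).
Bind X := nil; substituting into the one remaining equation that mentions X gives: leaf(p(leaf(leaf(leaf(5))), p(p(B, nil), p(k, nil)))) ≐ leaf(p(leaf(B), p(T, R))).
Bind W := p(T, T); no other remaining equation mentions W.
Decompose leaf/1: p(leaf(leaf(leaf(5))), p(p(B, nil), p(k, nil))) ≐ p(leaf(B), p(T, R)).
Decompose p/2: leaf(leaf(leaf(5))) ≐ leaf(B),  p(p(B, nil), p(k, nil)) ≐ p(T, R).
Decompose leaf/1: leaf(leaf(5)) ≐ B.
Bind B := leaf(leaf(5)); substituting into the remaining equation gives: p(p(leaf(leaf(5)), nil), p(k, nil)) ≐ p(T, R).
Decompose p/2: p(leaf(leaf(5)), nil) ≐ T,  p(k, nil) ≐ R.
Bind T := p(leaf(leaf(5)), nil); no other remaining equation mentions T. Substituting into the earlier binding gives W := p(p(leaf(leaf(5)), nil), p(leaf(leaf(5)), nil)).
Bind R := p(k, nil). Substituting into the earlier binding gives U := leaf(p(k, nil)).
MGU = { U ↦ leaf(p(k, nil)), X ↦ nil, W ↦ p(p(leaf(leaf(5)), nil), p(leaf(leaf(5)), nil)), B ↦ leaf(leaf(5)), T ↦ p(leaf(leaf(5)), nil), R ↦ p(k, nil) }, so T ↦ p(leaf(leaf(5)), nil).

p(leaf(leaf(5)), nil)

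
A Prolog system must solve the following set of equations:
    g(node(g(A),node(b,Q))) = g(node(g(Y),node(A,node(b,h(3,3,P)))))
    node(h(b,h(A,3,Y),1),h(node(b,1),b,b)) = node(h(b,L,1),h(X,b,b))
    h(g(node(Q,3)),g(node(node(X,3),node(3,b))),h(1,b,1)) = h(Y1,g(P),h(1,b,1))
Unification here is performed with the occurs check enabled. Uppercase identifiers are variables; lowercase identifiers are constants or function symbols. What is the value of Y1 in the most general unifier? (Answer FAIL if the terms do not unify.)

Decompose g/1: node(g(A),node(b,Q)) = node(g(Y),node(A,node(b,h(3,3,P)))).
Decompose node/2: g(A) = g(Y),  node(b,Q) = node(A,node(b,h(3,3,P))).
Decompose g/1: A = Y.
Bind A := Y; substituting into the 2 remaining equations that mention A gives: node(b,Q) = node(Y,node(b,h(3,3,P))),  node(h(b,h(Y,3,Y),1),h(node(b,1),b,b)) = node(h(b,L,1),h(X,b,b)).
Decompose node/2: b = Y,  Q = node(b,h(3,3,P)).
Bind Y := b; substituting into the one remaining equation that mentions Y gives: node(h(b,h(b,3,b),1),h(node(b,1),b,b)) = node(h(b,L,1),h(X,b,b)). Substituting into the earlier binding gives A := b.
Bind Q := node(b,h(3,3,P)); substituting into the one remaining equation that mentions Q gives: h(g(node(node(b,h(3,3,P)),3)),g(node(node(X,3),node(3,b))),h(1,b,1)) = h(Y1,g(P),h(1,b,1)).
Decompose node/2: h(b,h(b,3,b),1) = h(b,L,1),  h(node(b,1),b,b) = h(X,b,b).
Decompose h/3: b = b,  h(b,3,b) = L,  1 = 1.
Delete trivial equation b = b.
Bind L := h(b,3,b); no other remaining equation mentions L.
Delete trivial equation 1 = 1.
Decompose h/3: node(b,1) = X,  b = b,  b = b.
Bind X := node(b,1); substituting into the one remaining equation that mentions X gives: h(g(node(node(b,h(3,3,P)),3)),g(node(node(node(b,1),3),node(3,b))),h(1,b,1)) = h(Y1,g(P),h(1,b,1)).
Delete trivial equation b = b.
Delete trivial equation b = b.
Decompose h/3: g(node(node(b,h(3,3,P)),3)) = Y1,  g(node(node(node(b,1),3),node(3,b))) = g(P),  h(1,b,1) = h(1,b,1).
Bind Y1 := g(node(node(b,h(3,3,P)),3)); no other remaining equation mentions Y1.
Decompose g/1: node(node(node(b,1),3),node(3,b)) = P.
Bind P := node(node(node(b,1),3),node(3,b)); no other remaining equation mentions P. Substituting into the earlier bindings gives Q := node(b,h(3,3,node(node(node(b,1),3),node(3,b)))), Y1 := g(node(node(b,h(3,3,node(node(node(b,1),3),node(3,b)))),3)).
Delete trivial equation h(1,b,1) = h(1,b,1).
MGU = { A = b, Y = b, Q = node(b,h(3,3,node(node(node(b,1),3),node(3,b)))), L = h(b,3,b), X = node(b,1), Y1 = g(node(node(b,h(3,3,node(node(node(b,1),3),node(3,b)))),3)), P = node(node(node(b,1),3),node(3,b)) }, so Y1 = g(node(node(b,h(3,3,node(node(node(b,1),3),node(3,b)))),3)).

g(node(node(b,h(3,3,node(node(node(b,1),3),node(3,b)))),3))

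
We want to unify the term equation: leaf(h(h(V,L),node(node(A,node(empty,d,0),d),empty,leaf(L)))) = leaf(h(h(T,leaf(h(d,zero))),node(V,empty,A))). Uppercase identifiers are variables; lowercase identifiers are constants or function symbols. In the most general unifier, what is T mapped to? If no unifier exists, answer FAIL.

node(leaf(leaf(h(d,zero))),node(empty,d,0),d)

Decompose leaf/1: h(h(V,L),node(node(A,node(empty,d,0),d),empty,leaf(L))) = h(h(T,leaf(h(d,zero))),node(V,empty,A)).
Decompose h/2: h(V,L) = h(T,leaf(h(d,zero))),  node(node(A,node(empty,d,0),d),empty,leaf(L)) = node(V,empty,A).
Decompose h/2: V = T,  L = leaf(h(d,zero)).
Bind V := T; substituting into the one remaining equation that mentions V gives: node(node(A,node(empty,d,0),d),empty,leaf(L)) = node(T,empty,A).
Bind L := leaf(h(d,zero)); substituting into the remaining equation gives: node(node(A,node(empty,d,0),d),empty,leaf(leaf(h(d,zero)))) = node(T,empty,A).
Decompose node/3: node(A,node(empty,d,0),d) = T,  empty = empty,  leaf(leaf(h(d,zero))) = A.
Bind T := node(A,node(empty,d,0),d); no other remaining equation mentions T. Substituting into the earlier binding gives V := node(A,node(empty,d,0),d).
Delete trivial equation empty = empty.
Bind A := leaf(leaf(h(d,zero))). Substituting into the earlier bindings gives V := node(leaf(leaf(h(d,zero))),node(empty,d,0),d), T := node(leaf(leaf(h(d,zero))),node(empty,d,0),d).
MGU = { V := node(leaf(leaf(h(d,zero))),node(empty,d,0),d), L := leaf(h(d,zero)), T := node(leaf(leaf(h(d,zero))),node(empty,d,0),d), A := leaf(leaf(h(d,zero))) }, so T := node(leaf(leaf(h(d,zero))),node(empty,d,0),d).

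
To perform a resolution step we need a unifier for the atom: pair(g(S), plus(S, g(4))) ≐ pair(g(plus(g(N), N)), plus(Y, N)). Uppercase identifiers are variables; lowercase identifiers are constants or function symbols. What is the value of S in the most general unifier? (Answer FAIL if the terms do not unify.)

plus(g(g(4)), g(4))

Decompose pair/2: g(S) ≐ g(plus(g(N), N)),  plus(S, g(4)) ≐ plus(Y, N).
Decompose g/1: S ≐ plus(g(N), N).
Bind S := plus(g(N), N); substituting into the remaining equation gives: plus(plus(g(N), N), g(4)) ≐ plus(Y, N).
Decompose plus/2: plus(g(N), N) ≐ Y,  g(4) ≐ N.
Bind Y := plus(g(N), N); no other remaining equation mentions Y.
Bind N := g(4). Substituting into the earlier bindings gives S := plus(g(g(4)), g(4)), Y := plus(g(g(4)), g(4)).
MGU = { S := plus(g(g(4)), g(4)), Y := plus(g(g(4)), g(4)), N := g(4) }, so S := plus(g(g(4)), g(4)).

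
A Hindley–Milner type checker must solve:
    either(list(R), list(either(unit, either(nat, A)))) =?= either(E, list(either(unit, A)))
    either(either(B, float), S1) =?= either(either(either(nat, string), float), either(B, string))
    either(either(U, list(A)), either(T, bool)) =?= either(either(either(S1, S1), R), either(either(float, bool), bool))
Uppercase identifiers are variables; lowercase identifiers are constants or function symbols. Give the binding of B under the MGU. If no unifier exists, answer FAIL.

FAIL

Decompose either/2: list(R) =?= E,  list(either(unit, either(nat, A))) =?= list(either(unit, A)).
Bind E := list(R); no other remaining equation mentions E.
Decompose list/1: either(unit, either(nat, A)) =?= either(unit, A).
Decompose either/2: unit =?= unit,  either(nat, A) =?= A.
Delete trivial equation unit =?= unit.
Occurs check fails: A occurs in either(nat, A); the equation A =?= either(nat, A) has no finite solution.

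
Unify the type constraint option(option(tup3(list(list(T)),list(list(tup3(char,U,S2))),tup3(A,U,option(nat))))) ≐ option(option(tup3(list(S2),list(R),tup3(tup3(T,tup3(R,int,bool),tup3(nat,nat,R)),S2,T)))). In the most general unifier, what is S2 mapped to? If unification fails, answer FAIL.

list(option(nat))

Decompose option/1: option(tup3(list(list(T)),list(list(tup3(char,U,S2))),tup3(A,U,option(nat)))) ≐ option(tup3(list(S2),list(R),tup3(tup3(T,tup3(R,int,bool),tup3(nat,nat,R)),S2,T))).
Decompose option/1: tup3(list(list(T)),list(list(tup3(char,U,S2))),tup3(A,U,option(nat))) ≐ tup3(list(S2),list(R),tup3(tup3(T,tup3(R,int,bool),tup3(nat,nat,R)),S2,T)).
Decompose tup3/3: list(list(T)) ≐ list(S2),  list(list(tup3(char,U,S2))) ≐ list(R),  tup3(A,U,option(nat)) ≐ tup3(tup3(T,tup3(R,int,bool),tup3(nat,nat,R)),S2,T).
Decompose list/1: list(T) ≐ S2.
Bind S2 := list(T); substituting into the remaining equations gives: list(list(tup3(char,U,list(T)))) ≐ list(R),  tup3(A,U,option(nat)) ≐ tup3(tup3(T,tup3(R,int,bool),tup3(nat,nat,R)),list(T),T).
Decompose list/1: list(tup3(char,U,list(T))) ≐ R.
Bind R := list(tup3(char,U,list(T))); substituting into the remaining equation gives: tup3(A,U,option(nat)) ≐ tup3(tup3(T,tup3(list(tup3(char,U,list(T))),int,bool),tup3(nat,nat,list(tup3(char,U,list(T))))),list(T),T).
Decompose tup3/3: A ≐ tup3(T,tup3(list(tup3(char,U,list(T))),int,bool),tup3(nat,nat,list(tup3(char,U,list(T))))),  U ≐ list(T),  option(nat) ≐ T.
Bind A := tup3(T,tup3(list(tup3(char,U,list(T))),int,bool),tup3(nat,nat,list(tup3(char,U,list(T))))); no other remaining equation mentions A.
Bind U := list(T); no other remaining equation mentions U. Substituting into the earlier bindings gives R := list(tup3(char,list(T),list(T))), A := tup3(T,tup3(list(tup3(char,list(T),list(T))),int,bool),tup3(nat,nat,list(tup3(char,list(T),list(T))))).
Bind T := option(nat). Substituting into the earlier bindings gives S2 := list(option(nat)), R := list(tup3(char,list(option(nat)),list(option(nat)))), A := tup3(option(nat),tup3(list(tup3(char,list(option(nat)),list(option(nat)))),int,bool),tup3(nat,nat,list(tup3(char,list(option(nat)),list(option(nat)))))), U := list(option(nat)).
MGU = { S2 := list(option(nat)), R := list(tup3(char,list(option(nat)),list(option(nat)))), A := tup3(option(nat),tup3(list(tup3(char,list(option(nat)),list(option(nat)))),int,bool),tup3(nat,nat,list(tup3(char,list(option(nat)),list(option(nat)))))), U := list(option(nat)), T := option(nat) }, so S2 := list(option(nat)).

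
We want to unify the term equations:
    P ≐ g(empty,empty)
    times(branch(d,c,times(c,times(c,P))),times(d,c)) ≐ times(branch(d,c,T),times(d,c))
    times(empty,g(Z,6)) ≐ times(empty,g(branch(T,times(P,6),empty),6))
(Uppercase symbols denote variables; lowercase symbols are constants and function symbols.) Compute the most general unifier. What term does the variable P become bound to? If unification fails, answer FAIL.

g(empty,empty)

Bind P := g(empty,empty); substituting into the remaining equations gives: times(branch(d,c,times(c,times(c,g(empty,empty)))),times(d,c)) ≐ times(branch(d,c,T),times(d,c)),  times(empty,g(Z,6)) ≐ times(empty,g(branch(T,times(g(empty,empty),6),empty),6)).
Decompose times/2: branch(d,c,times(c,times(c,g(empty,empty)))) ≐ branch(d,c,T),  times(d,c) ≐ times(d,c).
Decompose branch/3: d ≐ d,  c ≐ c,  times(c,times(c,g(empty,empty))) ≐ T.
Delete trivial equation d ≐ d.
Delete trivial equation c ≐ c.
Bind T := times(c,times(c,g(empty,empty))); substituting into the one remaining equation that mentions T gives: times(empty,g(Z,6)) ≐ times(empty,g(branch(times(c,times(c,g(empty,empty))),times(g(empty,empty),6),empty),6)).
Delete trivial equation times(d,c) ≐ times(d,c).
Decompose times/2: empty ≐ empty,  g(Z,6) ≐ g(branch(times(c,times(c,g(empty,empty))),times(g(empty,empty),6),empty),6).
Delete trivial equation empty ≐ empty.
Decompose g/2: Z ≐ branch(times(c,times(c,g(empty,empty))),times(g(empty,empty),6),empty),  6 ≐ 6.
Bind Z := branch(times(c,times(c,g(empty,empty))),times(g(empty,empty),6),empty); no other remaining equation mentions Z.
Delete trivial equation 6 ≐ 6.
MGU = { P ↦ g(empty,empty), T ↦ times(c,times(c,g(empty,empty))), Z ↦ branch(times(c,times(c,g(empty,empty))),times(g(empty,empty),6),empty) }, so P ↦ g(empty,empty).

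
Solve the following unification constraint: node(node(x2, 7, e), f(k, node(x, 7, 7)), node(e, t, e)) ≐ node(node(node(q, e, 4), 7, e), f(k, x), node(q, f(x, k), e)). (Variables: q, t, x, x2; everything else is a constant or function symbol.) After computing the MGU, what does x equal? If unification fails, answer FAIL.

FAIL

Decompose node/3: node(x2, 7, e) ≐ node(node(q, e, 4), 7, e),  f(k, node(x, 7, 7)) ≐ f(k, x),  node(e, t, e) ≐ node(q, f(x, k), e).
Decompose node/3: x2 ≐ node(q, e, 4),  7 ≐ 7,  e ≐ e.
Bind x2 := node(q, e, 4); no other remaining equation mentions x2.
Delete trivial equation 7 ≐ 7.
Delete trivial equation e ≐ e.
Decompose f/2: k ≐ k,  node(x, 7, 7) ≐ x.
Delete trivial equation k ≐ k.
Occurs check fails: x occurs in node(x, 7, 7); the equation x ≐ node(x, 7, 7) has no finite solution.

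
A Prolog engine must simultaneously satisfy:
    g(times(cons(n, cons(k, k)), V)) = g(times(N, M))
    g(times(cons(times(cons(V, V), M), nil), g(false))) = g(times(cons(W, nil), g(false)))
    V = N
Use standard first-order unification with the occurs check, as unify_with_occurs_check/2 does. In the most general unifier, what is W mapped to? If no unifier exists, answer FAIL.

times(cons(cons(n, cons(k, k)), cons(n, cons(k, k))), cons(n, cons(k, k)))

Decompose g/1: times(cons(n, cons(k, k)), V) = times(N, M).
Decompose times/2: cons(n, cons(k, k)) = N,  V = M.
Bind N := cons(n, cons(k, k)); substituting into the one remaining equation that mentions N gives: V = cons(n, cons(k, k)).
Bind V := M; substituting into the remaining equations gives: g(times(cons(times(cons(M, M), M), nil), g(false))) = g(times(cons(W, nil), g(false))),  M = cons(n, cons(k, k)).
Decompose g/1: times(cons(times(cons(M, M), M), nil), g(false)) = times(cons(W, nil), g(false)).
Decompose times/2: cons(times(cons(M, M), M), nil) = cons(W, nil),  g(false) = g(false).
Decompose cons/2: times(cons(M, M), M) = W,  nil = nil.
Bind W := times(cons(M, M), M); no other remaining equation mentions W.
Delete trivial equation nil = nil.
Delete trivial equation g(false) = g(false).
Bind M := cons(n, cons(k, k)). Substituting into the earlier bindings gives V := cons(n, cons(k, k)), W := times(cons(cons(n, cons(k, k)), cons(n, cons(k, k))), cons(n, cons(k, k))).
MGU = { N = cons(n, cons(k, k)), V = cons(n, cons(k, k)), W = times(cons(cons(n, cons(k, k)), cons(n, cons(k, k))), cons(n, cons(k, k))), M = cons(n, cons(k, k)) }, so W = times(cons(cons(n, cons(k, k)), cons(n, cons(k, k))), cons(n, cons(k, k))).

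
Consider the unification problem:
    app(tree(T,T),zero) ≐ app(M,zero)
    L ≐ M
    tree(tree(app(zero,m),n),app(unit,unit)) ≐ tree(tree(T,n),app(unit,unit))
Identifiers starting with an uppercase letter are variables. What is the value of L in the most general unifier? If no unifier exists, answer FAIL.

tree(app(zero,m),app(zero,m))

Decompose app/2: tree(T,T) ≐ M,  zero ≐ zero.
Bind M := tree(T,T); substituting into the one remaining equation that mentions M gives: L ≐ tree(T,T).
Delete trivial equation zero ≐ zero.
Bind L := tree(T,T); no other remaining equation mentions L.
Decompose tree/2: tree(app(zero,m),n) ≐ tree(T,n),  app(unit,unit) ≐ app(unit,unit).
Decompose tree/2: app(zero,m) ≐ T,  n ≐ n.
Bind T := app(zero,m); no other remaining equation mentions T. Substituting into the earlier bindings gives M := tree(app(zero,m),app(zero,m)), L := tree(app(zero,m),app(zero,m)).
Delete trivial equation n ≐ n.
Delete trivial equation app(unit,unit) ≐ app(unit,unit).
MGU = { M -> tree(app(zero,m),app(zero,m)), L -> tree(app(zero,m),app(zero,m)), T -> app(zero,m) }, so L -> tree(app(zero,m),app(zero,m)).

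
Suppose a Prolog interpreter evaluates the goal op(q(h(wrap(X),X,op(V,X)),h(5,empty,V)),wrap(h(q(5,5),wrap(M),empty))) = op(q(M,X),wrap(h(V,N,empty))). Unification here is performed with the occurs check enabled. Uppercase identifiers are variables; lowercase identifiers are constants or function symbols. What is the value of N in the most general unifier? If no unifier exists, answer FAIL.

wrap(h(wrap(h(5,empty,q(5,5))),h(5,empty,q(5,5)),op(q(5,5),h(5,empty,q(5,5)))))

Decompose op/2: q(h(wrap(X),X,op(V,X)),h(5,empty,V)) = q(M,X),  wrap(h(q(5,5),wrap(M),empty)) = wrap(h(V,N,empty)).
Decompose q/2: h(wrap(X),X,op(V,X)) = M,  h(5,empty,V) = X.
Bind M := h(wrap(X),X,op(V,X)); substituting into the one remaining equation that mentions M gives: wrap(h(q(5,5),wrap(h(wrap(X),X,op(V,X))),empty)) = wrap(h(V,N,empty)).
Bind X := h(5,empty,V); substituting into the remaining equation gives: wrap(h(q(5,5),wrap(h(wrap(h(5,empty,V)),h(5,empty,V),op(V,h(5,empty,V)))),empty)) = wrap(h(V,N,empty)). Substituting into the earlier binding gives M := h(wrap(h(5,empty,V)),h(5,empty,V),op(V,h(5,empty,V))).
Decompose wrap/1: h(q(5,5),wrap(h(wrap(h(5,empty,V)),h(5,empty,V),op(V,h(5,empty,V)))),empty) = h(V,N,empty).
Decompose h/3: q(5,5) = V,  wrap(h(wrap(h(5,empty,V)),h(5,empty,V),op(V,h(5,empty,V)))) = N,  empty = empty.
Bind V := q(5,5); substituting into the one remaining equation that mentions V gives: wrap(h(wrap(h(5,empty,q(5,5))),h(5,empty,q(5,5)),op(q(5,5),h(5,empty,q(5,5))))) = N. Substituting into the earlier bindings gives M := h(wrap(h(5,empty,q(5,5))),h(5,empty,q(5,5)),op(q(5,5),h(5,empty,q(5,5)))), X := h(5,empty,q(5,5)).
Bind N := wrap(h(wrap(h(5,empty,q(5,5))),h(5,empty,q(5,5)),op(q(5,5),h(5,empty,q(5,5))))); no other remaining equation mentions N.
Delete trivial equation empty = empty.
MGU = { M -> h(wrap(h(5,empty,q(5,5))),h(5,empty,q(5,5)),op(q(5,5),h(5,empty,q(5,5)))), X -> h(5,empty,q(5,5)), V -> q(5,5), N -> wrap(h(wrap(h(5,empty,q(5,5))),h(5,empty,q(5,5)),op(q(5,5),h(5,empty,q(5,5))))) }, so N -> wrap(h(wrap(h(5,empty,q(5,5))),h(5,empty,q(5,5)),op(q(5,5),h(5,empty,q(5,5))))).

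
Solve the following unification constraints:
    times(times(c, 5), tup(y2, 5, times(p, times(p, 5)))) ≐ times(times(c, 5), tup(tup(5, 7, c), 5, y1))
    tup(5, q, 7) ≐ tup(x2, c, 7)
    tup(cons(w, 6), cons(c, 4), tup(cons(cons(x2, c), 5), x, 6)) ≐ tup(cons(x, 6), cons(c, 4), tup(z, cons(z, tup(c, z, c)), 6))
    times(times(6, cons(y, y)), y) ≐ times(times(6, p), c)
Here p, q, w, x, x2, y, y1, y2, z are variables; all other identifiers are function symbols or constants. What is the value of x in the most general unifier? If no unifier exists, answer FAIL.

Decompose times/2: times(c, 5) ≐ times(c, 5),  tup(y2, 5, times(p, times(p, 5))) ≐ tup(tup(5, 7, c), 5, y1).
Delete trivial equation times(c, 5) ≐ times(c, 5).
Decompose tup/3: y2 ≐ tup(5, 7, c),  5 ≐ 5,  times(p, times(p, 5)) ≐ y1.
Bind y2 := tup(5, 7, c); no other remaining equation mentions y2.
Delete trivial equation 5 ≐ 5.
Bind y1 := times(p, times(p, 5)); no other remaining equation mentions y1.
Decompose tup/3: 5 ≐ x2,  q ≐ c,  7 ≐ 7.
Bind x2 := 5; substituting into the one remaining equation that mentions x2 gives: tup(cons(w, 6), cons(c, 4), tup(cons(cons(5, c), 5), x, 6)) ≐ tup(cons(x, 6), cons(c, 4), tup(z, cons(z, tup(c, z, c)), 6)).
Bind q := c; no other remaining equation mentions q.
Delete trivial equation 7 ≐ 7.
Decompose tup/3: cons(w, 6) ≐ cons(x, 6),  cons(c, 4) ≐ cons(c, 4),  tup(cons(cons(5, c), 5), x, 6) ≐ tup(z, cons(z, tup(c, z, c)), 6).
Decompose cons/2: w ≐ x,  6 ≐ 6.
Bind w := x; no other remaining equation mentions w.
Delete trivial equation 6 ≐ 6.
Delete trivial equation cons(c, 4) ≐ cons(c, 4).
Decompose tup/3: cons(cons(5, c), 5) ≐ z,  x ≐ cons(z, tup(c, z, c)),  6 ≐ 6.
Bind z := cons(cons(5, c), 5); substituting into the one remaining equation that mentions z gives: x ≐ cons(cons(cons(5, c), 5), tup(c, cons(cons(5, c), 5), c)).
Bind x := cons(cons(cons(5, c), 5), tup(c, cons(cons(5, c), 5), c)); no other remaining equation mentions x. Substituting into the earlier binding gives w := cons(cons(cons(5, c), 5), tup(c, cons(cons(5, c), 5), c)).
Delete trivial equation 6 ≐ 6.
Decompose times/2: times(6, cons(y, y)) ≐ times(6, p),  y ≐ c.
Decompose times/2: 6 ≐ 6,  cons(y, y) ≐ p.
Delete trivial equation 6 ≐ 6.
Bind p := cons(y, y); no other remaining equation mentions p. Substituting into the earlier binding gives y1 := times(cons(y, y), times(cons(y, y), 5)).
Bind y := c. Substituting into the earlier bindings gives y1 := times(cons(c, c), times(cons(c, c), 5)), p := cons(c, c).
MGU = { y2 -> tup(5, 7, c), y1 -> times(cons(c, c), times(cons(c, c), 5)), x2 -> 5, q -> c, w -> cons(cons(cons(5, c), 5), tup(c, cons(cons(5, c), 5), c)), z -> cons(cons(5, c), 5), x -> cons(cons(cons(5, c), 5), tup(c, cons(cons(5, c), 5), c)), p -> cons(c, c), y -> c }, so x -> cons(cons(cons(5, c), 5), tup(c, cons(cons(5, c), 5), c)).

cons(cons(cons(5, c), 5), tup(c, cons(cons(5, c), 5), c))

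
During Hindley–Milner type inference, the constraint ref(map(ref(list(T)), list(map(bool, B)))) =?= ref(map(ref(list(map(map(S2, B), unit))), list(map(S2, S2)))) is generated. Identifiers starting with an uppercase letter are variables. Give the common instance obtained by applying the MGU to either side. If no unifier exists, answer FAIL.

ref(map(ref(list(map(map(bool, bool), unit))), list(map(bool, bool))))

Decompose ref/1: map(ref(list(T)), list(map(bool, B))) =?= map(ref(list(map(map(S2, B), unit))), list(map(S2, S2))).
Decompose map/2: ref(list(T)) =?= ref(list(map(map(S2, B), unit))),  list(map(bool, B)) =?= list(map(S2, S2)).
Decompose ref/1: list(T) =?= list(map(map(S2, B), unit)).
Decompose list/1: T =?= map(map(S2, B), unit).
Bind T := map(map(S2, B), unit); no other remaining equation mentions T.
Decompose list/1: map(bool, B) =?= map(S2, S2).
Decompose map/2: bool =?= S2,  B =?= S2.
Bind S2 := bool; substituting into the remaining equation gives: B =?= bool. Substituting into the earlier binding gives T := map(map(bool, B), unit).
Bind B := bool. Substituting into the earlier binding gives T := map(map(bool, bool), unit).
Applying the MGU to either side gives ref(map(ref(list(map(map(bool, bool), unit))), list(map(bool, bool)))).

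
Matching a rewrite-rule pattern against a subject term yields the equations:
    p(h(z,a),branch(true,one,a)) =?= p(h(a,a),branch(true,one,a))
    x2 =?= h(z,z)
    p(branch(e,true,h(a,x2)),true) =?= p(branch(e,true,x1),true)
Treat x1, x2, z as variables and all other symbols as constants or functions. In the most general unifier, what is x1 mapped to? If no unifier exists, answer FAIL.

Decompose p/2: h(z,a) =?= h(a,a),  branch(true,one,a) =?= branch(true,one,a).
Decompose h/2: z =?= a,  a =?= a.
Bind z := a; substituting into the one remaining equation that mentions z gives: x2 =?= h(a,a).
Delete trivial equation a =?= a.
Delete trivial equation branch(true,one,a) =?= branch(true,one,a).
Bind x2 := h(a,a); substituting into the remaining equation gives: p(branch(e,true,h(a,h(a,a))),true) =?= p(branch(e,true,x1),true).
Decompose p/2: branch(e,true,h(a,h(a,a))) =?= branch(e,true,x1),  true =?= true.
Decompose branch/3: e =?= e,  true =?= true,  h(a,h(a,a)) =?= x1.
Delete trivial equation e =?= e.
Delete trivial equation true =?= true.
Bind x1 := h(a,h(a,a)); no other remaining equation mentions x1.
Delete trivial equation true =?= true.
MGU = { z := a, x2 := h(a,a), x1 := h(a,h(a,a)) }, so x1 := h(a,h(a,a)).

h(a,h(a,a))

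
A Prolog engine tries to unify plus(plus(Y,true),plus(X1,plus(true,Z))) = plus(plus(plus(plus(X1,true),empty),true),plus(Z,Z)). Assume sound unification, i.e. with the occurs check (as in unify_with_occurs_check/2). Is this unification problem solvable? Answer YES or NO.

Decompose plus/2: plus(Y,true) = plus(plus(plus(X1,true),empty),true),  plus(X1,plus(true,Z)) = plus(Z,Z).
Decompose plus/2: Y = plus(plus(X1,true),empty),  true = true.
Bind Y := plus(plus(X1,true),empty); no other remaining equation mentions Y.
Delete trivial equation true = true.
Decompose plus/2: X1 = Z,  plus(true,Z) = Z.
Bind X1 := Z; no other remaining equation mentions X1. Substituting into the earlier binding gives Y := plus(plus(Z,true),empty).
Occurs check fails: Z occurs in plus(true,Z); the equation Z = plus(true,Z) has no finite solution.

NO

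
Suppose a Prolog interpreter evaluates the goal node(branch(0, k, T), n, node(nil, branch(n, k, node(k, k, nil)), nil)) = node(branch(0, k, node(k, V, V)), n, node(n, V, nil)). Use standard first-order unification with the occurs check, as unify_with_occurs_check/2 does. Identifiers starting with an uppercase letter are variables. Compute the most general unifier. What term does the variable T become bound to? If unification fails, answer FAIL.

Decompose node/3: branch(0, k, T) = branch(0, k, node(k, V, V)),  n = n,  node(nil, branch(n, k, node(k, k, nil)), nil) = node(n, V, nil).
Decompose branch/3: 0 = 0,  k = k,  T = node(k, V, V).
Delete trivial equation 0 = 0.
Delete trivial equation k = k.
Bind T := node(k, V, V); no other remaining equation mentions T.
Delete trivial equation n = n.
Decompose node/3: nil = n,  branch(n, k, node(k, k, nil)) = V,  nil = nil.
Clash: constants nil and n differ; no unifier exists.

FAIL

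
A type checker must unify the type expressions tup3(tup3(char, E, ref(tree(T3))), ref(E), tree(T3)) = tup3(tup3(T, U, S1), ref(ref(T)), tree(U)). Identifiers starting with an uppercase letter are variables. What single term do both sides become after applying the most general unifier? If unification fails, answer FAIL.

tup3(tup3(char, ref(char), ref(tree(ref(char)))), ref(ref(char)), tree(ref(char)))

Decompose tup3/3: tup3(char, E, ref(tree(T3))) = tup3(T, U, S1),  ref(E) = ref(ref(T)),  tree(T3) = tree(U).
Decompose tup3/3: char = T,  E = U,  ref(tree(T3)) = S1.
Bind T := char; substituting into the one remaining equation that mentions T gives: ref(E) = ref(ref(char)).
Bind E := U; substituting into the one remaining equation that mentions E gives: ref(U) = ref(ref(char)).
Bind S1 := ref(tree(T3)); no other remaining equation mentions S1.
Decompose ref/1: U = ref(char).
Bind U := ref(char); substituting into the remaining equation gives: tree(T3) = tree(ref(char)). Substituting into the earlier binding gives E := ref(char).
Decompose tree/1: T3 = ref(char).
Bind T3 := ref(char). Substituting into the earlier binding gives S1 := ref(tree(ref(char))).
Applying the MGU to either side gives tup3(tup3(char, ref(char), ref(tree(ref(char)))), ref(ref(char)), tree(ref(char))).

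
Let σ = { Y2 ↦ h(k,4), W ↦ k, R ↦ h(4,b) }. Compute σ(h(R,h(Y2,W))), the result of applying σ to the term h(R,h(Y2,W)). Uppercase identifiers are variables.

Replace each occurrence of Y2 with h(k,4).
Replace each occurrence of W with k.
Replace each occurrence of R with h(4,b).
Result: h(h(4,b),h(h(k,4),k)).

h(h(4,b),h(h(k,4),k))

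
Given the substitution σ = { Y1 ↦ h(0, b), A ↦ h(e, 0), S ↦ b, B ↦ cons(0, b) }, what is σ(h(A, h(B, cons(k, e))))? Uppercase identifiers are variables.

h(h(e, 0), h(cons(0, b), cons(k, e)))

Replace each occurrence of A with h(e, 0).
Replace each occurrence of B with cons(0, b).
Result: h(h(e, 0), h(cons(0, b), cons(k, e))).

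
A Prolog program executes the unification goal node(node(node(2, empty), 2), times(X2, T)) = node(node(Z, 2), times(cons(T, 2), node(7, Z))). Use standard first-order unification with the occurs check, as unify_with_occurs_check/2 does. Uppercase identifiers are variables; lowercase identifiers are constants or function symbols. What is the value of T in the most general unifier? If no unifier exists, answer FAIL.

node(7, node(2, empty))

Decompose node/2: node(node(2, empty), 2) = node(Z, 2),  times(X2, T) = times(cons(T, 2), node(7, Z)).
Decompose node/2: node(2, empty) = Z,  2 = 2.
Bind Z := node(2, empty); substituting into the one remaining equation that mentions Z gives: times(X2, T) = times(cons(T, 2), node(7, node(2, empty))).
Delete trivial equation 2 = 2.
Decompose times/2: X2 = cons(T, 2),  T = node(7, node(2, empty)).
Bind X2 := cons(T, 2); no other remaining equation mentions X2.
Bind T := node(7, node(2, empty)). Substituting into the earlier binding gives X2 := cons(node(7, node(2, empty)), 2).
MGU = { Z ↦ node(2, empty), X2 ↦ cons(node(7, node(2, empty)), 2), T ↦ node(7, node(2, empty)) }, so T ↦ node(7, node(2, empty)).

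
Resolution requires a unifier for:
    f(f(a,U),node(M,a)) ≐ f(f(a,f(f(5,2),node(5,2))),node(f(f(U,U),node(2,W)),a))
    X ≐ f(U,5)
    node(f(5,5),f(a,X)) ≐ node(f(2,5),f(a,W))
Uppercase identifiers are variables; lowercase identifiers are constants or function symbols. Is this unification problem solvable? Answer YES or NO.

NO

Decompose f/2: f(a,U) ≐ f(a,f(f(5,2),node(5,2))),  node(M,a) ≐ node(f(f(U,U),node(2,W)),a).
Decompose f/2: a ≐ a,  U ≐ f(f(5,2),node(5,2)).
Delete trivial equation a ≐ a.
Bind U := f(f(5,2),node(5,2)); substituting into the 2 remaining equations that mention U gives: node(M,a) ≐ node(f(f(f(f(5,2),node(5,2)),f(f(5,2),node(5,2))),node(2,W)),a),  X ≐ f(f(f(5,2),node(5,2)),5).
Decompose node/2: M ≐ f(f(f(f(5,2),node(5,2)),f(f(5,2),node(5,2))),node(2,W)),  a ≐ a.
Bind M := f(f(f(f(5,2),node(5,2)),f(f(5,2),node(5,2))),node(2,W)); no other remaining equation mentions M.
Delete trivial equation a ≐ a.
Bind X := f(f(f(5,2),node(5,2)),5); substituting into the remaining equation gives: node(f(5,5),f(a,f(f(f(5,2),node(5,2)),5))) ≐ node(f(2,5),f(a,W)).
Decompose node/2: f(5,5) ≐ f(2,5),  f(a,f(f(f(5,2),node(5,2)),5)) ≐ f(a,W).
Decompose f/2: 5 ≐ 2,  5 ≐ 5.
Clash: constants 5 and 2 differ; no unifier exists.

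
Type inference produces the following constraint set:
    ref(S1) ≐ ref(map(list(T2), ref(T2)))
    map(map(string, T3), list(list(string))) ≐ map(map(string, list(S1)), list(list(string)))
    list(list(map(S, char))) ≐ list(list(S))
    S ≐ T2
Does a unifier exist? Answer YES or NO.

Decompose ref/1: S1 ≐ map(list(T2), ref(T2)).
Bind S1 := map(list(T2), ref(T2)); substituting into the one remaining equation that mentions S1 gives: map(map(string, T3), list(list(string))) ≐ map(map(string, list(map(list(T2), ref(T2)))), list(list(string))).
Decompose map/2: map(string, T3) ≐ map(string, list(map(list(T2), ref(T2)))),  list(list(string)) ≐ list(list(string)).
Decompose map/2: string ≐ string,  T3 ≐ list(map(list(T2), ref(T2))).
Delete trivial equation string ≐ string.
Bind T3 := list(map(list(T2), ref(T2))); no other remaining equation mentions T3.
Delete trivial equation list(list(string)) ≐ list(list(string)).
Decompose list/1: list(map(S, char)) ≐ list(S).
Decompose list/1: map(S, char) ≐ S.
Occurs check fails: S occurs in map(S, char); the equation S ≐ map(S, char) has no finite solution.

NO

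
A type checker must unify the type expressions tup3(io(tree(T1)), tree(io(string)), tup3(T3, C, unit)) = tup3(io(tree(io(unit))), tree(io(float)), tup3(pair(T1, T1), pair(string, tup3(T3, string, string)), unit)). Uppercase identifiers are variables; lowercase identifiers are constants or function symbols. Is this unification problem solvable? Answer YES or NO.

NO

Decompose tup3/3: io(tree(T1)) = io(tree(io(unit))),  tree(io(string)) = tree(io(float)),  tup3(T3, C, unit) = tup3(pair(T1, T1), pair(string, tup3(T3, string, string)), unit).
Decompose io/1: tree(T1) = tree(io(unit)).
Decompose tree/1: T1 = io(unit).
Bind T1 := io(unit); substituting into the one remaining equation that mentions T1 gives: tup3(T3, C, unit) = tup3(pair(io(unit), io(unit)), pair(string, tup3(T3, string, string)), unit).
Decompose tree/1: io(string) = io(float).
Decompose io/1: string = float.
Clash: constants string and float differ; no unifier exists.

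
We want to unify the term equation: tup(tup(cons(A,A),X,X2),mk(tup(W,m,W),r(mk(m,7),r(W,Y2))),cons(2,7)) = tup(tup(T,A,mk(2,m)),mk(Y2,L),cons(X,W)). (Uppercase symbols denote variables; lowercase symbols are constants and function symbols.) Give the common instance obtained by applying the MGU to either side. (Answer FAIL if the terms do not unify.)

Decompose tup/3: tup(cons(A,A),X,X2) = tup(T,A,mk(2,m)),  mk(tup(W,m,W),r(mk(m,7),r(W,Y2))) = mk(Y2,L),  cons(2,7) = cons(X,W).
Decompose tup/3: cons(A,A) = T,  X = A,  X2 = mk(2,m).
Bind T := cons(A,A); no other remaining equation mentions T.
Bind X := A; substituting into the one remaining equation that mentions X gives: cons(2,7) = cons(A,W).
Bind X2 := mk(2,m); no other remaining equation mentions X2.
Decompose mk/2: tup(W,m,W) = Y2,  r(mk(m,7),r(W,Y2)) = L.
Bind Y2 := tup(W,m,W); substituting into the one remaining equation that mentions Y2 gives: r(mk(m,7),r(W,tup(W,m,W))) = L.
Bind L := r(mk(m,7),r(W,tup(W,m,W))); no other remaining equation mentions L.
Decompose cons/2: 2 = A,  7 = W.
Bind A := 2; no other remaining equation mentions A. Substituting into the earlier bindings gives T := cons(2,2), X := 2.
Bind W := 7. Substituting into the earlier bindings gives Y2 := tup(7,m,7), L := r(mk(m,7),r(7,tup(7,m,7))).
Applying the MGU to either side gives tup(tup(cons(2,2),2,mk(2,m)),mk(tup(7,m,7),r(mk(m,7),r(7,tup(7,m,7)))),cons(2,7)).

tup(tup(cons(2,2),2,mk(2,m)),mk(tup(7,m,7),r(mk(m,7),r(7,tup(7,m,7)))),cons(2,7))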